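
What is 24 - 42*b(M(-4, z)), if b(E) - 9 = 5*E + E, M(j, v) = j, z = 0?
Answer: 654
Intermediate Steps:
b(E) = 9 + 6*E (b(E) = 9 + (5*E + E) = 9 + 6*E)
24 - 42*b(M(-4, z)) = 24 - 42*(9 + 6*(-4)) = 24 - 42*(9 - 24) = 24 - 42*(-15) = 24 + 630 = 654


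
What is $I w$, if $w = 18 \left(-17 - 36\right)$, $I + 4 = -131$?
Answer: $128790$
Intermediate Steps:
$I = -135$ ($I = -4 - 131 = -135$)
$w = -954$ ($w = 18 \left(-53\right) = -954$)
$I w = \left(-135\right) \left(-954\right) = 128790$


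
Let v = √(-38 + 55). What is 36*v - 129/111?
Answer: -43/37 + 36*√17 ≈ 147.27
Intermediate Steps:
v = √17 ≈ 4.1231
36*v - 129/111 = 36*√17 - 129/111 = 36*√17 - 129*1/111 = 36*√17 - 43/37 = -43/37 + 36*√17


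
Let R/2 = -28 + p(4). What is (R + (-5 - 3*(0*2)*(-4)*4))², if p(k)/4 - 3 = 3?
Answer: 169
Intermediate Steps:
p(k) = 24 (p(k) = 12 + 4*3 = 12 + 12 = 24)
R = -8 (R = 2*(-28 + 24) = 2*(-4) = -8)
(R + (-5 - 3*(0*2)*(-4)*4))² = (-8 + (-5 - 3*(0*2)*(-4)*4))² = (-8 + (-5 - 3*0*(-4)*4))² = (-8 + (-5 - 0*4))² = (-8 + (-5 - 3*0))² = (-8 + (-5 + 0))² = (-8 - 5)² = (-13)² = 169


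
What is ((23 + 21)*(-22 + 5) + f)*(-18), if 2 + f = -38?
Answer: 14184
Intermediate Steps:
f = -40 (f = -2 - 38 = -40)
((23 + 21)*(-22 + 5) + f)*(-18) = ((23 + 21)*(-22 + 5) - 40)*(-18) = (44*(-17) - 40)*(-18) = (-748 - 40)*(-18) = -788*(-18) = 14184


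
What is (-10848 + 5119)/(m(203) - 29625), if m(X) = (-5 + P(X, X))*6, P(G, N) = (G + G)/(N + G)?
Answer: 5729/29649 ≈ 0.19323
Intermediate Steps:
P(G, N) = 2*G/(G + N) (P(G, N) = (2*G)/(G + N) = 2*G/(G + N))
m(X) = -24 (m(X) = (-5 + 2*X/(X + X))*6 = (-5 + 2*X/((2*X)))*6 = (-5 + 2*X*(1/(2*X)))*6 = (-5 + 1)*6 = -4*6 = -24)
(-10848 + 5119)/(m(203) - 29625) = (-10848 + 5119)/(-24 - 29625) = -5729/(-29649) = -5729*(-1/29649) = 5729/29649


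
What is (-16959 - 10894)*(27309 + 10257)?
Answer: -1046325798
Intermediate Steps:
(-16959 - 10894)*(27309 + 10257) = -27853*37566 = -1046325798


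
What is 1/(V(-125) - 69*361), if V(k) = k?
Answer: -1/25034 ≈ -3.9946e-5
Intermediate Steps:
1/(V(-125) - 69*361) = 1/(-125 - 69*361) = 1/(-125 - 24909) = 1/(-25034) = -1/25034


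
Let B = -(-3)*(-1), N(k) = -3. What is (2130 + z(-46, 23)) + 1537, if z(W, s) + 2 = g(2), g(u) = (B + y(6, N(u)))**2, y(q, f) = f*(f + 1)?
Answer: 3674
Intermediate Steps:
y(q, f) = f*(1 + f)
B = -3 (B = -1*3 = -3)
g(u) = 9 (g(u) = (-3 - 3*(1 - 3))**2 = (-3 - 3*(-2))**2 = (-3 + 6)**2 = 3**2 = 9)
z(W, s) = 7 (z(W, s) = -2 + 9 = 7)
(2130 + z(-46, 23)) + 1537 = (2130 + 7) + 1537 = 2137 + 1537 = 3674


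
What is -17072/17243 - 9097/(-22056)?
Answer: -219680461/380311608 ≈ -0.57763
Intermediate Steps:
-17072/17243 - 9097/(-22056) = -17072*1/17243 - 9097*(-1/22056) = -17072/17243 + 9097/22056 = -219680461/380311608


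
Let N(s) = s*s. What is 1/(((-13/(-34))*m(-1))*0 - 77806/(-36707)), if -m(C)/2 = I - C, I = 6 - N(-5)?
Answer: 36707/77806 ≈ 0.47178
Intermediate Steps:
N(s) = s²
I = -19 (I = 6 - 1*(-5)² = 6 - 1*25 = 6 - 25 = -19)
m(C) = 38 + 2*C (m(C) = -2*(-19 - C) = 38 + 2*C)
1/(((-13/(-34))*m(-1))*0 - 77806/(-36707)) = 1/(((-13/(-34))*(38 + 2*(-1)))*0 - 77806/(-36707)) = 1/(((-13*(-1/34))*(38 - 2))*0 - 77806*(-1/36707)) = 1/(((13/34)*36)*0 + 77806/36707) = 1/((234/17)*0 + 77806/36707) = 1/(0 + 77806/36707) = 1/(77806/36707) = 36707/77806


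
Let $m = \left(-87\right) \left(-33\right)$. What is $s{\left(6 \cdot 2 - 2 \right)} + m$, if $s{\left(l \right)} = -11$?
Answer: $2860$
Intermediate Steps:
$m = 2871$
$s{\left(6 \cdot 2 - 2 \right)} + m = -11 + 2871 = 2860$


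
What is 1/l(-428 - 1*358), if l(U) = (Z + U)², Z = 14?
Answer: 1/595984 ≈ 1.6779e-6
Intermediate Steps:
l(U) = (14 + U)²
1/l(-428 - 1*358) = 1/((14 + (-428 - 1*358))²) = 1/((14 + (-428 - 358))²) = 1/((14 - 786)²) = 1/((-772)²) = 1/595984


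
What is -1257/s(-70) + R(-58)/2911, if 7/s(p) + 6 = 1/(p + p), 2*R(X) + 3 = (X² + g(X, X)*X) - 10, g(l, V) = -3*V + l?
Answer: 3075671077/2852780 ≈ 1078.1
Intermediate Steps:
g(l, V) = l - 3*V
R(X) = -13/2 - X²/2 (R(X) = -3/2 + ((X² + (X - 3*X)*X) - 10)/2 = -3/2 + ((X² + (-2*X)*X) - 10)/2 = -3/2 + ((X² - 2*X²) - 10)/2 = -3/2 + (-X² - 10)/2 = -3/2 + (-10 - X²)/2 = -3/2 + (-5 - X²/2) = -13/2 - X²/2)
s(p) = 7/(-6 + 1/(2*p)) (s(p) = 7/(-6 + 1/(p + p)) = 7/(-6 + 1/(2*p)))
-1257/s(-70) + R(-58)/2911 = -1257/((-14*(-70)/(-1 + 12*(-70)))) + (-13/2 - ½*(-58)²)/2911 = -1257/((-14*(-70)/(-1 - 840))) + (-13/2 - ½*3364)*(1/2911) = -1257/((-14*(-70)/(-841))) + (-13/2 - 1682)*(1/2911) = -1257/((-14*(-70)*(-1/841))) - 3377/2*1/2911 = -1257/(-980/841) - 3377/5822 = -1257*(-841/980) - 3377/5822 = 1057137/980 - 3377/5822 = 3075671077/2852780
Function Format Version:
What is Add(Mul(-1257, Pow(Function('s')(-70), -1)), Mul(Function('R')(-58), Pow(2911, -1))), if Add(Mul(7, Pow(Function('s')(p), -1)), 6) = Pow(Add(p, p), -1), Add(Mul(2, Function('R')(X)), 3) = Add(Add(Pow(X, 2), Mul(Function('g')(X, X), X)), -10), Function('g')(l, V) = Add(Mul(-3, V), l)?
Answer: Rational(3075671077, 2852780) ≈ 1078.1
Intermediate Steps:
Function('g')(l, V) = Add(l, Mul(-3, V))
Function('R')(X) = Add(Rational(-13, 2), Mul(Rational(-1, 2), Pow(X, 2))) (Function('R')(X) = Add(Rational(-3, 2), Mul(Rational(1, 2), Add(Add(Pow(X, 2), Mul(Add(X, Mul(-3, X)), X)), -10))) = Add(Rational(-3, 2), Mul(Rational(1, 2), Add(Add(Pow(X, 2), Mul(Mul(-2, X), X)), -10))) = Add(Rational(-3, 2), Mul(Rational(1, 2), Add(Add(Pow(X, 2), Mul(-2, Pow(X, 2))), -10))) = Add(Rational(-3, 2), Mul(Rational(1, 2), Add(Mul(-1, Pow(X, 2)), -10))) = Add(Rational(-3, 2), Mul(Rational(1, 2), Add(-10, Mul(-1, Pow(X, 2))))) = Add(Rational(-3, 2), Add(-5, Mul(Rational(-1, 2), Pow(X, 2)))) = Add(Rational(-13, 2), Mul(Rational(-1, 2), Pow(X, 2))))
Function('s')(p) = Mul(7, Pow(Add(-6, Mul(Rational(1, 2), Pow(p, -1))), -1)) (Function('s')(p) = Mul(7, Pow(Add(-6, Pow(Add(p, p), -1)), -1)) = Mul(7, Pow(Add(-6, Pow(Mul(2, p), -1)), -1)) = Mul(7, Pow(Add(-6, Mul(Rational(1, 2), Pow(p, -1))), -1)))
Add(Mul(-1257, Pow(Function('s')(-70), -1)), Mul(Function('R')(-58), Pow(2911, -1))) = Add(Mul(-1257, Pow(Mul(-14, -70, Pow(Add(-1, Mul(12, -70)), -1)), -1)), Mul(Add(Rational(-13, 2), Mul(Rational(-1, 2), Pow(-58, 2))), Pow(2911, -1))) = Add(Mul(-1257, Pow(Mul(-14, -70, Pow(Add(-1, -840), -1)), -1)), Mul(Add(Rational(-13, 2), Mul(Rational(-1, 2), 3364)), Rational(1, 2911))) = Add(Mul(-1257, Pow(Mul(-14, -70, Pow(-841, -1)), -1)), Mul(Add(Rational(-13, 2), -1682), Rational(1, 2911))) = Add(Mul(-1257, Pow(Mul(-14, -70, Rational(-1, 841)), -1)), Mul(Rational(-3377, 2), Rational(1, 2911))) = Add(Mul(-1257, Pow(Rational(-980, 841), -1)), Rational(-3377, 5822)) = Add(Mul(-1257, Rational(-841, 980)), Rational(-3377, 5822)) = Add(Rational(1057137, 980), Rational(-3377, 5822)) = Rational(3075671077, 2852780)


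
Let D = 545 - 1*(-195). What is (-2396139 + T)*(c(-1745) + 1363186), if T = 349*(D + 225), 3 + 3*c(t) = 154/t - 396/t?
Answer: -14696113824198818/5235 ≈ -2.8073e+12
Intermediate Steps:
D = 740 (D = 545 + 195 = 740)
c(t) = -1 - 242/(3*t) (c(t) = -1 + (154/t - 396/t)/3 = -1 + (-242/t)/3 = -1 - 242/(3*t))
T = 336785 (T = 349*(740 + 225) = 349*965 = 336785)
(-2396139 + T)*(c(-1745) + 1363186) = (-2396139 + 336785)*((-242/3 - 1*(-1745))/(-1745) + 1363186) = -2059354*(-(-242/3 + 1745)/1745 + 1363186) = -2059354*(-1/1745*4993/3 + 1363186) = -2059354*(-4993/5235 + 1363186) = -2059354*7136273717/5235 = -14696113824198818/5235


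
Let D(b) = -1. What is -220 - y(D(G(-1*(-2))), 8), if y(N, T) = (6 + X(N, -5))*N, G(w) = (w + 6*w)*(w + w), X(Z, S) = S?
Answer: -219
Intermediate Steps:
G(w) = 14*w² (G(w) = (7*w)*(2*w) = 14*w²)
y(N, T) = N (y(N, T) = (6 - 5)*N = 1*N = N)
-220 - y(D(G(-1*(-2))), 8) = -220 - 1*(-1) = -220 + 1 = -219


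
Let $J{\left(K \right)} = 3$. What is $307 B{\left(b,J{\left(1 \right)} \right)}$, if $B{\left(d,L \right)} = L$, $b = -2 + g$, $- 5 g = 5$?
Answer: $921$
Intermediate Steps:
$g = -1$ ($g = \left(- \frac{1}{5}\right) 5 = -1$)
$b = -3$ ($b = -2 - 1 = -3$)
$307 B{\left(b,J{\left(1 \right)} \right)} = 307 \cdot 3 = 921$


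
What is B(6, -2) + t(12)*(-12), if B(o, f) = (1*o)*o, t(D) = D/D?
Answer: 24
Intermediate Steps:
t(D) = 1
B(o, f) = o² (B(o, f) = o*o = o²)
B(6, -2) + t(12)*(-12) = 6² + 1*(-12) = 36 - 12 = 24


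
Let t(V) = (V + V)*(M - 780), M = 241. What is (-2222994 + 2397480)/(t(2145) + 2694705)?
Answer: 4474/9805 ≈ 0.45630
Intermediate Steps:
t(V) = -1078*V (t(V) = (V + V)*(241 - 780) = (2*V)*(-539) = -1078*V)
(-2222994 + 2397480)/(t(2145) + 2694705) = (-2222994 + 2397480)/(-1078*2145 + 2694705) = 174486/(-2312310 + 2694705) = 174486/382395 = 174486*(1/382395) = 4474/9805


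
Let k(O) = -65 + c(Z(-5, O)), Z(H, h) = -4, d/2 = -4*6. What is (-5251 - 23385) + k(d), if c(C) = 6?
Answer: -28695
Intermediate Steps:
d = -48 (d = 2*(-4*6) = 2*(-24) = -48)
k(O) = -59 (k(O) = -65 + 6 = -59)
(-5251 - 23385) + k(d) = (-5251 - 23385) - 59 = -28636 - 59 = -28695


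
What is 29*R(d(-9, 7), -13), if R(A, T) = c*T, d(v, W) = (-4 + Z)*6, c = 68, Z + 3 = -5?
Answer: -25636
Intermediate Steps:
Z = -8 (Z = -3 - 5 = -8)
d(v, W) = -72 (d(v, W) = (-4 - 8)*6 = -12*6 = -72)
R(A, T) = 68*T
29*R(d(-9, 7), -13) = 29*(68*(-13)) = 29*(-884) = -25636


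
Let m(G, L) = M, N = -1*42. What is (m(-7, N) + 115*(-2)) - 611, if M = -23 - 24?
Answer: -888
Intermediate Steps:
N = -42
M = -47
m(G, L) = -47
(m(-7, N) + 115*(-2)) - 611 = (-47 + 115*(-2)) - 611 = (-47 - 230) - 611 = -277 - 611 = -888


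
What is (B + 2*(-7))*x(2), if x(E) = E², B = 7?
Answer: -28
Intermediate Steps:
(B + 2*(-7))*x(2) = (7 + 2*(-7))*2² = (7 - 14)*4 = -7*4 = -28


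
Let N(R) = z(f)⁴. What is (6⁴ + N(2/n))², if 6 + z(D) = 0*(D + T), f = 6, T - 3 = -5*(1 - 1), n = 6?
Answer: 6718464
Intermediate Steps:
T = 3 (T = 3 - 5*(1 - 1) = 3 - 5*0 = 3 + 0 = 3)
z(D) = -6 (z(D) = -6 + 0*(D + 3) = -6 + 0*(3 + D) = -6 + 0 = -6)
N(R) = 1296 (N(R) = (-6)⁴ = 1296)
(6⁴ + N(2/n))² = (6⁴ + 1296)² = (1296 + 1296)² = 2592² = 6718464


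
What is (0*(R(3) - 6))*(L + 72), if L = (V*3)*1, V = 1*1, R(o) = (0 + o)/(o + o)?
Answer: 0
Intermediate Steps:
R(o) = ½ (R(o) = o/((2*o)) = o*(1/(2*o)) = ½)
V = 1
L = 3 (L = (1*3)*1 = 3*1 = 3)
(0*(R(3) - 6))*(L + 72) = (0*(½ - 6))*(3 + 72) = (0*(-11/2))*75 = 0*75 = 0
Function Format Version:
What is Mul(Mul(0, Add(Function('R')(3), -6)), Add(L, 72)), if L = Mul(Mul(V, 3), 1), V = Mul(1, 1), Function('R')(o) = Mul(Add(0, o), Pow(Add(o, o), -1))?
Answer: 0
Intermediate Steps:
Function('R')(o) = Rational(1, 2) (Function('R')(o) = Mul(o, Pow(Mul(2, o), -1)) = Mul(o, Mul(Rational(1, 2), Pow(o, -1))) = Rational(1, 2))
V = 1
L = 3 (L = Mul(Mul(1, 3), 1) = Mul(3, 1) = 3)
Mul(Mul(0, Add(Function('R')(3), -6)), Add(L, 72)) = Mul(Mul(0, Add(Rational(1, 2), -6)), Add(3, 72)) = Mul(Mul(0, Rational(-11, 2)), 75) = Mul(0, 75) = 0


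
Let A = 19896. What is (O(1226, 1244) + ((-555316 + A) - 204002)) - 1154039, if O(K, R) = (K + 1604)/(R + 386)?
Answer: -308633860/163 ≈ -1.8935e+6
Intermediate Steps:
O(K, R) = (1604 + K)/(386 + R)
(O(1226, 1244) + ((-555316 + A) - 204002)) - 1154039 = ((1604 + 1226)/(386 + 1244) + ((-555316 + 19896) - 204002)) - 1154039 = (2830/1630 + (-535420 - 204002)) - 1154039 = ((1/1630)*2830 - 739422) - 1154039 = (283/163 - 739422) - 1154039 = -120525503/163 - 1154039 = -308633860/163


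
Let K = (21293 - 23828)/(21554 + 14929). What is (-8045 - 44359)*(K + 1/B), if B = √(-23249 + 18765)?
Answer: 44281380/12161 + 26202*I*√1121/1121 ≈ 3641.3 + 782.58*I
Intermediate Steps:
K = -845/12161 (K = -2535/36483 = -2535*1/36483 = -845/12161 ≈ -0.069484)
B = 2*I*√1121 (B = √(-4484) = 2*I*√1121 ≈ 66.963*I)
(-8045 - 44359)*(K + 1/B) = (-8045 - 44359)*(-845/12161 + 1/(2*I*√1121)) = -52404*(-845/12161 - I*√1121/2242) = 44281380/12161 + 26202*I*√1121/1121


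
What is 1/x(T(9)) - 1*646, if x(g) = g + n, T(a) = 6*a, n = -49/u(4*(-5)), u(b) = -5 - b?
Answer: -491591/761 ≈ -645.98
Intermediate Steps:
n = -49/15 (n = -49/(-5 - 4*(-5)) = -49/(-5 - 1*(-20)) = -49/(-5 + 20) = -49/15 ≈ -3.2667)
x(g) = -49/15 + g (x(g) = g - 49/15 = -49/15 + g)
1/x(T(9)) - 1*646 = 1/(-49/15 + 6*9) - 1*646 = 1/(-49/15 + 54) - 646 = 1/(761/15) - 646 = 15/761 - 646 = -491591/761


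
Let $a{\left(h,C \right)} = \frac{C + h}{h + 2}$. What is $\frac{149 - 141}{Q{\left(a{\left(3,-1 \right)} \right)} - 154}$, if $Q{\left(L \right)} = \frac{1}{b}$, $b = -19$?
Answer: $- \frac{152}{2927} \approx -0.05193$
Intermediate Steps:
$a{\left(h,C \right)} = \frac{C + h}{2 + h}$
$Q{\left(L \right)} = - \frac{1}{19}$ ($Q{\left(L \right)} = \frac{1}{-19} = - \frac{1}{19}$)
$\frac{149 - 141}{Q{\left(a{\left(3,-1 \right)} \right)} - 154} = \frac{149 - 141}{- \frac{1}{19} - 154} = \frac{8}{- \frac{2927}{19}} = 8 \left(- \frac{19}{2927}\right) = - \frac{152}{2927}$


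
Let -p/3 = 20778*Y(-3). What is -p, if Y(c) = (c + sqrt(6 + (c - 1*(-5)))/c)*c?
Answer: 561006 + 124668*sqrt(2) ≈ 7.3731e+5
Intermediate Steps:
Y(c) = c*(c + sqrt(11 + c)/c) (Y(c) = (c + sqrt(6 + (c + 5))/c)*c = (c + sqrt(6 + (5 + c))/c)*c = (c + sqrt(11 + c)/c)*c = c*(c + sqrt(11 + c)/c))
p = -561006 - 124668*sqrt(2) (p = -62334*((-3)**2 + sqrt(11 - 3)) = -62334*(9 + sqrt(8)) = -62334*(9 + 2*sqrt(2)) = -3*(187002 + 41556*sqrt(2)) = -561006 - 124668*sqrt(2) ≈ -7.3731e+5)
-p = -(-561006 - 124668*sqrt(2)) = 561006 + 124668*sqrt(2)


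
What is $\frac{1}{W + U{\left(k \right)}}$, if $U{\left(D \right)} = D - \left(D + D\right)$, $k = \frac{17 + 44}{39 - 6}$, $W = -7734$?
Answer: $- \frac{33}{255283} \approx -0.00012927$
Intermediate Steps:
$k = \frac{61}{33} \approx 1.8485$
$U{\left(D \right)} = - D$ ($U{\left(D \right)} = D - 2 D = - D$)
$\frac{1}{W + U{\left(k \right)}} = \frac{1}{-7734 - \frac{61}{33}} = \frac{1}{- \frac{255283}{33}} = - \frac{33}{255283}$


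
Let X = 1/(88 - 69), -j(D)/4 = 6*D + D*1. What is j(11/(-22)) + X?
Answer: 267/19 ≈ 14.053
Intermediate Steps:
j(D) = -28*D (j(D) = -4*(6*D + D*1) = -4*(6*D + D) = -28*D)
X = 1/19 ≈ 0.052632
j(11/(-22)) + X = -308/(-22) + 1/19 = -308*(-1)/22 + 1/19 = -28*(-½) + 1/19 = 14 + 1/19 = 267/19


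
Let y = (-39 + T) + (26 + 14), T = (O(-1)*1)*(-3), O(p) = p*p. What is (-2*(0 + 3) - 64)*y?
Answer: 140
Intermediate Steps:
O(p) = p²
T = -3 (T = ((-1)²*1)*(-3) = (1*1)*(-3) = 1*(-3) = -3)
y = -2 (y = (-39 - 3) + (26 + 14) = -42 + 40 = -2)
(-2*(0 + 3) - 64)*y = (-2*(0 + 3) - 64)*(-2) = (-2*3 - 64)*(-2) = (-6 - 64)*(-2) = -70*(-2) = 140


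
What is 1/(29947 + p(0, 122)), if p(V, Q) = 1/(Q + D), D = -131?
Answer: 9/269522 ≈ 3.3392e-5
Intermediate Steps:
p(V, Q) = 1/(-131 + Q) (p(V, Q) = 1/(Q - 131) = 1/(-131 + Q))
1/(29947 + p(0, 122)) = 1/(29947 + 1/(-131 + 122)) = 1/(29947 + 1/(-9)) = 1/(29947 - 1/9) = 1/(269522/9) = 9/269522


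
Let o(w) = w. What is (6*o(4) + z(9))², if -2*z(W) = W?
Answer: 1521/4 ≈ 380.25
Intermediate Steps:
z(W) = -W/2
(6*o(4) + z(9))² = (6*4 - ½*9)² = (24 - 9/2)² = (39/2)² = 1521/4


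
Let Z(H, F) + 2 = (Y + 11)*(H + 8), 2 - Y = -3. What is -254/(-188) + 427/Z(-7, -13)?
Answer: 1497/47 ≈ 31.851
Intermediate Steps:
Y = 5 (Y = 2 - 1*(-3) = 2 + 3 = 5)
Z(H, F) = 126 + 16*H (Z(H, F) = -2 + (5 + 11)*(H + 8) = -2 + 16*(8 + H) = -2 + (128 + 16*H) = 126 + 16*H)
-254/(-188) + 427/Z(-7, -13) = -254/(-188) + 427/(126 + 16*(-7)) = -254*(-1/188) + 427/(126 - 112) = 127/94 + 427/14 = 127/94 + 427*(1/14) = 127/94 + 61/2 = 1497/47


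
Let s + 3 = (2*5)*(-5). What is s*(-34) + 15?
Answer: 1817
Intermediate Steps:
s = -53 (s = -3 + (2*5)*(-5) = -3 + 10*(-5) = -3 - 50 = -53)
s*(-34) + 15 = -53*(-34) + 15 = 1802 + 15 = 1817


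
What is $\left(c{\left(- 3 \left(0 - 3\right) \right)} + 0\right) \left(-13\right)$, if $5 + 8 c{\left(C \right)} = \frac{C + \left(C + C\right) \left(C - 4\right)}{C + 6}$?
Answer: $- \frac{13}{5} \approx -2.6$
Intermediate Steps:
$c{\left(C \right)} = - \frac{5}{8} + \frac{C + 2 C \left(-4 + C\right)}{8 \left(6 + C\right)}$ ($c{\left(C \right)} = - \frac{5}{8} + \frac{\left(C + \left(C + C\right) \left(C - 4\right)\right) \frac{1}{C + 6}}{8} = - \frac{5}{8} + \frac{\left(C + 2 C \left(-4 + C\right)\right) \frac{1}{6 + C}}{8} = - \frac{5}{8} + \frac{\frac{1}{6 + C} \left(C + 2 C \left(-4 + C\right)\right)}{8} = - \frac{5}{8} + \frac{C + 2 C \left(-4 + C\right)}{8 \left(6 + C\right)}$)
$\left(c{\left(- 3 \left(0 - 3\right) \right)} + 0\right) \left(-13\right) = \left(\frac{-15 + \left(- 3 \left(0 - 3\right)\right)^{2} - 6 \left(- 3 \left(0 - 3\right)\right)}{4 \left(6 - 3 \left(0 - 3\right)\right)} + 0\right) \left(-13\right) = \left(\frac{-15 + \left(\left(-3\right) \left(-3\right)\right)^{2} - 6 \left(\left(-3\right) \left(-3\right)\right)}{4 \left(6 - -9\right)} + 0\right) \left(-13\right) = \left(\frac{-15 + 9^{2} - 54}{4 \left(6 + 9\right)} + 0\right) \left(-13\right) = \left(\frac{-15 + 81 - 54}{4 \cdot 15} + 0\right) \left(-13\right) = \left(\frac{1}{4} \cdot \frac{1}{15} \cdot 12 + 0\right) \left(-13\right) = \left(\frac{1}{5} + 0\right) \left(-13\right) = \frac{1}{5} \left(-13\right) = - \frac{13}{5}$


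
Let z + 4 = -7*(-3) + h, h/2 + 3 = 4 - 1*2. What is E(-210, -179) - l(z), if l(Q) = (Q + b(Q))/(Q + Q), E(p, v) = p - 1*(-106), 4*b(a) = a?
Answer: -837/8 ≈ -104.63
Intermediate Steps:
b(a) = a/4
h = -2 (h = -6 + 2*(4 - 1*2) = -6 + 2*(4 - 2) = -6 + 2*2 = -6 + 4 = -2)
z = 15 (z = -4 + (-7*(-3) - 2) = -4 + (21 - 2) = -4 + 19 = 15)
E(p, v) = 106 + p (E(p, v) = p + 106 = 106 + p)
l(Q) = 5/8 (l(Q) = (Q + Q/4)/(Q + Q) = (5*Q/4)/((2*Q)) = (5*Q/4)*(1/(2*Q)) = 5/8)
E(-210, -179) - l(z) = (106 - 210) - 1*5/8 = -104 - 5/8 = -837/8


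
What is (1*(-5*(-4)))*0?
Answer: 0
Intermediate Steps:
(1*(-5*(-4)))*0 = (1*20)*0 = 20*0 = 0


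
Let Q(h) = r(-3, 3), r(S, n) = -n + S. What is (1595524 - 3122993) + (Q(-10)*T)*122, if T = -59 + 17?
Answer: -1496725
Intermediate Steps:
r(S, n) = S - n
T = -42
Q(h) = -6 (Q(h) = -3 - 1*3 = -3 - 3 = -6)
(1595524 - 3122993) + (Q(-10)*T)*122 = (1595524 - 3122993) - 6*(-42)*122 = -1527469 + 252*122 = -1527469 + 30744 = -1496725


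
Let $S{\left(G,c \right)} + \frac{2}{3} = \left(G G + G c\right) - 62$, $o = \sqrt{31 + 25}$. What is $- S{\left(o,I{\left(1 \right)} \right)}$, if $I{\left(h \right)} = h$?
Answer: $\frac{20}{3} - 2 \sqrt{14} \approx -0.81665$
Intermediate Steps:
$o = 2 \sqrt{14}$ ($o = \sqrt{56} = 2 \sqrt{14} \approx 7.4833$)
$S{\left(G,c \right)} = - \frac{188}{3} + G^{2} + G c$ ($S{\left(G,c \right)} = - \frac{2}{3} - \left(62 - G G - G c\right) = - \frac{2}{3} - \left(62 - G^{2} - G c\right) = - \frac{2}{3} + \left(-62 + G^{2} + G c\right) = - \frac{188}{3} + G^{2} + G c$)
$- S{\left(o,I{\left(1 \right)} \right)} = - (- \frac{188}{3} + \left(2 \sqrt{14}\right)^{2} + 2 \sqrt{14} \cdot 1) = - (- \frac{188}{3} + 56 + 2 \sqrt{14}) = - (- \frac{20}{3} + 2 \sqrt{14}) = \frac{20}{3} - 2 \sqrt{14}$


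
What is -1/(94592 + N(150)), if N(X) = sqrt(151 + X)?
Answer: -94592/8947646163 + sqrt(301)/8947646163 ≈ -1.0570e-5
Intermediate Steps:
-1/(94592 + N(150)) = -1/(94592 + sqrt(151 + 150)) = -1/(94592 + sqrt(301))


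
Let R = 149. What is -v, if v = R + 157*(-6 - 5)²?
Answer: -19146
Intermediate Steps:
v = 19146 (v = 149 + 157*(-6 - 5)² = 149 + 157*(-11)² = 149 + 157*121 = 149 + 18997 = 19146)
-v = -1*19146 = -19146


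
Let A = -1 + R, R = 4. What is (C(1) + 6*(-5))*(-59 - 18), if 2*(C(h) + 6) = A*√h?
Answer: 5313/2 ≈ 2656.5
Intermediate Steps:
A = 3 (A = -1 + 4 = 3)
C(h) = -6 + 3*√h/2 (C(h) = -6 + (3*√h)/2 = -6 + 3*√h/2)
(C(1) + 6*(-5))*(-59 - 18) = ((-6 + 3*√1/2) + 6*(-5))*(-59 - 18) = ((-6 + (3/2)*1) - 30)*(-77) = ((-6 + 3/2) - 30)*(-77) = (-9/2 - 30)*(-77) = -69/2*(-77) = 5313/2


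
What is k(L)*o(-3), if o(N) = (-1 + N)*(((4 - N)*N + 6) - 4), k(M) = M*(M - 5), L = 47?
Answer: 150024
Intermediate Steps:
k(M) = M*(-5 + M)
o(N) = (-1 + N)*(2 + N*(4 - N)) (o(N) = (-1 + N)*((N*(4 - N) + 6) - 4) = (-1 + N)*((6 + N*(4 - N)) - 4) = (-1 + N)*(2 + N*(4 - N)))
k(L)*o(-3) = (47*(-5 + 47))*(-2 - 1*(-3)³ - 2*(-3) + 5*(-3)²) = (47*42)*(-2 - 1*(-27) + 6 + 5*9) = 1974*(-2 + 27 + 6 + 45) = 1974*76 = 150024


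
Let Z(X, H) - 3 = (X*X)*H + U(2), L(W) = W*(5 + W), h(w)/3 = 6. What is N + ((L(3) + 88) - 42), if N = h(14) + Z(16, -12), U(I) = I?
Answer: -2979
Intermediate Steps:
h(w) = 18 (h(w) = 3*6 = 18)
Z(X, H) = 5 + H*X² (Z(X, H) = 3 + ((X*X)*H + 2) = 3 + (X²*H + 2) = 3 + (H*X² + 2) = 3 + (2 + H*X²) = 5 + H*X²)
N = -3049 (N = 18 + (5 - 12*16²) = 18 + (5 - 12*256) = 18 + (5 - 3072) = 18 - 3067 = -3049)
N + ((L(3) + 88) - 42) = -3049 + ((3*(5 + 3) + 88) - 42) = -3049 + ((3*8 + 88) - 42) = -3049 + ((24 + 88) - 42) = -3049 + (112 - 42) = -3049 + 70 = -2979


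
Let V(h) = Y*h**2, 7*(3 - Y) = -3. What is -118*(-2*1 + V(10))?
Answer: -281548/7 ≈ -40221.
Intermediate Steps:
Y = 24/7 (Y = 3 - 1/7*(-3) = 3 + 3/7 = 24/7 ≈ 3.4286)
V(h) = 24*h**2/7
-118*(-2*1 + V(10)) = -118*(-2*1 + (24/7)*10**2) = -118*(-2 + (24/7)*100) = -118*(-2 + 2400/7) = -118*2386/7 = -281548/7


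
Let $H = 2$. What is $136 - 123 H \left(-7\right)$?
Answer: $1858$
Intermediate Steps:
$136 - 123 H \left(-7\right) = 136 - 123 \cdot 2 \left(-7\right) = 136 - -1722 = 136 + 1722 = 1858$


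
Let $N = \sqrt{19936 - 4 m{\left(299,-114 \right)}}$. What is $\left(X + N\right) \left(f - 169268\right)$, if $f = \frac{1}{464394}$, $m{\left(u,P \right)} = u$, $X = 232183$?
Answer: $- \frac{2607317028869879}{66342} - \frac{78607043591 \sqrt{4685}}{232197} \approx -3.9324 \cdot 10^{10}$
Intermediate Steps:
$f = \frac{1}{464394} \approx 2.1533 \cdot 10^{-6}$
$N = 2 \sqrt{4685}$ ($N = \sqrt{19936 - 1196} = \sqrt{18740} = 2 \sqrt{4685} \approx 136.89$)
$\left(X + N\right) \left(f - 169268\right) = \left(232183 + 2 \sqrt{4685}\right) \left(\frac{1}{464394} - 169268\right) = \left(232183 + 2 \sqrt{4685}\right) \left(- \frac{78607043591}{464394}\right) = - \frac{2607317028869879}{66342} - \frac{78607043591 \sqrt{4685}}{232197}$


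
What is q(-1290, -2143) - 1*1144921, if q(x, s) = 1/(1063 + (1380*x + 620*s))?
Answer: -3558182049038/3107797 ≈ -1.1449e+6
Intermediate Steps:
q(x, s) = 1/(1063 + 620*s + 1380*x) (q(x, s) = 1/(1063 + (620*s + 1380*x)) = 1/(1063 + 620*s + 1380*x))
q(-1290, -2143) - 1*1144921 = 1/(1063 + 620*(-2143) + 1380*(-1290)) - 1*1144921 = 1/(1063 - 1328660 - 1780200) - 1144921 = 1/(-3107797) - 1144921 = -1/3107797 - 1144921 = -3558182049038/3107797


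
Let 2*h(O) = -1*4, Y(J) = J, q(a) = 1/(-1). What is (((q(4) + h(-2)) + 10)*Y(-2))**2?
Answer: 196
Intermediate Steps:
q(a) = -1
h(O) = -2 (h(O) = (-1*4)/2 = (1/2)*(-4) = -2)
(((q(4) + h(-2)) + 10)*Y(-2))**2 = (((-1 - 2) + 10)*(-2))**2 = ((-3 + 10)*(-2))**2 = (7*(-2))**2 = (-14)**2 = 196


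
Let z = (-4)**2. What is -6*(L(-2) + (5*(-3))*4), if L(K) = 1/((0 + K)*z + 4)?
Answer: 5043/14 ≈ 360.21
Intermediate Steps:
z = 16
L(K) = 1/(4 + 16*K) (L(K) = 1/((0 + K)*16 + 4) = 1/(K*16 + 4) = 1/(16*K + 4) = 1/(4 + 16*K))
-6*(L(-2) + (5*(-3))*4) = -6*(1/(4*(1 + 4*(-2))) + (5*(-3))*4) = -6*(1/(4*(1 - 8)) - 15*4) = -6*((1/4)/(-7) - 60) = -6*((1/4)*(-1/7) - 60) = -6*(-1/28 - 60) = -6*(-1681/28) = 5043/14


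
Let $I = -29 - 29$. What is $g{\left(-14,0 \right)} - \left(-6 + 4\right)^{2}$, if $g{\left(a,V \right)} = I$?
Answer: $-62$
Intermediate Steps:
$I = -58$ ($I = -29 - 29 = -58$)
$g{\left(a,V \right)} = -58$
$g{\left(-14,0 \right)} - \left(-6 + 4\right)^{2} = -58 - \left(-6 + 4\right)^{2} = -58 - \left(-2\right)^{2} = -58 - 4 = -62$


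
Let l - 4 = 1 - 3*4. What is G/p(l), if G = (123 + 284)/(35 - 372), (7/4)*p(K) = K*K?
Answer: -407/9436 ≈ -0.043133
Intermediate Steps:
l = -7 (l = 4 + (1 - 3*4) = 4 + (1 - 12) = 4 - 11 = -7)
p(K) = 4*K²/7 (p(K) = 4*(K*K)/7 = 4*K²/7)
G = -407/337 (G = 407/(-337) = 407*(-1/337) = -407/337 ≈ -1.2077)
G/p(l) = -407/(337*((4/7)*(-7)²)) = -407/(337*((4/7)*49)) = -407/337/28 = -407/337*1/28 = -407/9436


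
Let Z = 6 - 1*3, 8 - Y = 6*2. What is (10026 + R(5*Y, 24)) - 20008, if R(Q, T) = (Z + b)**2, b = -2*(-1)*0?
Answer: -9973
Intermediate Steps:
Y = -4 (Y = 8 - 6*2 = 8 - 1*12 = 8 - 12 = -4)
Z = 3 (Z = 6 - 3 = 3)
b = 0 (b = 2*0 = 0)
R(Q, T) = 9 (R(Q, T) = (3 + 0)**2 = 3**2 = 9)
(10026 + R(5*Y, 24)) - 20008 = (10026 + 9) - 20008 = 10035 - 20008 = -9973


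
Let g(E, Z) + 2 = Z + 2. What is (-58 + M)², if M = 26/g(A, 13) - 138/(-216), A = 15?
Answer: 3972049/1296 ≈ 3064.9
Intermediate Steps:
g(E, Z) = Z (g(E, Z) = -2 + (Z + 2) = -2 + (2 + Z) = Z)
M = 95/36 (M = 26/13 - 138/(-216) = 26*(1/13) - 138*(-1/216) = 2 + 23/36 = 95/36 ≈ 2.6389)
(-58 + M)² = (-58 + 95/36)² = (-1993/36)² = 3972049/1296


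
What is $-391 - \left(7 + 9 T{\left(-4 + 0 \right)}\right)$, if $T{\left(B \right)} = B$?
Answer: $-362$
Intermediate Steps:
$-391 - \left(7 + 9 T{\left(-4 + 0 \right)}\right) = -391 - \left(7 + 9 \left(-4 + 0\right)\right) = -391 - -29 = -391 + \left(36 - 7\right) = -391 + 29 = -362$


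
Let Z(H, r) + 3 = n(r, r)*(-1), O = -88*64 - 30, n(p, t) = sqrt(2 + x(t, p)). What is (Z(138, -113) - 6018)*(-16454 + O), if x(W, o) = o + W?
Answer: 133160436 + 88464*I*sqrt(14) ≈ 1.3316e+8 + 3.31e+5*I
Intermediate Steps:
x(W, o) = W + o
n(p, t) = sqrt(2 + p + t) (n(p, t) = sqrt(2 + (t + p)) = sqrt(2 + (p + t)) = sqrt(2 + p + t))
O = -5662 (O = -5632 - 30 = -5662)
Z(H, r) = -3 - sqrt(2 + 2*r) (Z(H, r) = -3 + sqrt(2 + r + r)*(-1) = -3 + sqrt(2 + 2*r)*(-1) = -3 - sqrt(2 + 2*r))
(Z(138, -113) - 6018)*(-16454 + O) = ((-3 - sqrt(2 + 2*(-113))) - 6018)*(-16454 - 5662) = ((-3 - sqrt(2 - 226)) - 6018)*(-22116) = ((-3 - sqrt(-224)) - 6018)*(-22116) = ((-3 - 4*I*sqrt(14)) - 6018)*(-22116) = (-6021 - 4*I*sqrt(14))*(-22116) = 133160436 + 88464*I*sqrt(14)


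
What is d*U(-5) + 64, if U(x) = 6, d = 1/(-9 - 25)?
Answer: 1085/17 ≈ 63.824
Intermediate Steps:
d = -1/34 (d = 1/(-34) = -1/34 ≈ -0.029412)
d*U(-5) + 64 = -1/34*6 + 64 = -3/17 + 64 = 1085/17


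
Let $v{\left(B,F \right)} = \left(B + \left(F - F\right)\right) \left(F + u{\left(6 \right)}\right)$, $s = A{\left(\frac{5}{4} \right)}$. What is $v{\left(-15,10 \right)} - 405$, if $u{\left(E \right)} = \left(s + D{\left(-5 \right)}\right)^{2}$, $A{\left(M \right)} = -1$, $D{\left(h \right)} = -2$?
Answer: $-690$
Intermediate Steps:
$s = -1$
$u{\left(E \right)} = 9$ ($u{\left(E \right)} = \left(-1 - 2\right)^{2} = \left(-3\right)^{2} = 9$)
$v{\left(B,F \right)} = B \left(9 + F\right)$ ($v{\left(B,F \right)} = \left(B + \left(F - F\right)\right) \left(F + 9\right) = \left(B + 0\right) \left(9 + F\right) = B \left(9 + F\right)$)
$v{\left(-15,10 \right)} - 405 = - 15 \left(9 + 10\right) - 405 = \left(-15\right) 19 - 405 = -285 - 405 = -690$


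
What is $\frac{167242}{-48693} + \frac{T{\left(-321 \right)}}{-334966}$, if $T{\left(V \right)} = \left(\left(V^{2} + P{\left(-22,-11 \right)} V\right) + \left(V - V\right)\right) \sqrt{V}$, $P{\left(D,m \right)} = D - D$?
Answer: $- \frac{167242}{48693} - \frac{103041 i \sqrt{321}}{334966} \approx -3.4346 - 5.5114 i$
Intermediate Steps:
$P{\left(D,m \right)} = 0$
$T{\left(V \right)} = V^{\frac{5}{2}}$ ($T{\left(V \right)} = \left(\left(V^{2} + 0 V\right) + \left(V - V\right)\right) \sqrt{V} = \left(\left(V^{2} + 0\right) + 0\right) \sqrt{V} = \left(V^{2} + 0\right) \sqrt{V} = V^{2} \sqrt{V} = V^{\frac{5}{2}}$)
$\frac{167242}{-48693} + \frac{T{\left(-321 \right)}}{-334966} = \frac{167242}{-48693} + \frac{\left(-321\right)^{\frac{5}{2}}}{-334966} = 167242 \left(- \frac{1}{48693}\right) + 103041 i \sqrt{321} \left(- \frac{1}{334966}\right) = - \frac{167242}{48693} - \frac{103041 i \sqrt{321}}{334966}$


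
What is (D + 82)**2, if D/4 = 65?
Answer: 116964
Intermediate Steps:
D = 260 (D = 4*65 = 260)
(D + 82)**2 = (260 + 82)**2 = 342**2 = 116964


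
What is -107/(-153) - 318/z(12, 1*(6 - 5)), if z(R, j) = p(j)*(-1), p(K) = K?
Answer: 48761/153 ≈ 318.70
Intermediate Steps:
z(R, j) = -j (z(R, j) = j*(-1) = -j)
-107/(-153) - 318/z(12, 1*(6 - 5)) = -107/(-153) - 318*(-1/(6 - 5)) = -107*(-1/153) - 318*(-1/1) = 107/153 - 318/((-1*1)) = 107/153 - 318/(-1) = 107/153 - 318*(-1) = 107/153 + 318 = 48761/153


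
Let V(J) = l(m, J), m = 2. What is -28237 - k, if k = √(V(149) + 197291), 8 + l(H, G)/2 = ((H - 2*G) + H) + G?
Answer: -28237 - √196985 ≈ -28681.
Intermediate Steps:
l(H, G) = -16 - 2*G + 4*H (l(H, G) = -16 + 2*(((H - 2*G) + H) + G) = -16 + 2*((-2*G + 2*H) + G) = -16 + 2*(-G + 2*H) = -16 + (-2*G + 4*H) = -16 - 2*G + 4*H)
V(J) = -8 - 2*J (V(J) = -16 - 2*J + 4*2 = -16 - 2*J + 8 = -8 - 2*J)
k = √196985 (k = √((-8 - 2*149) + 197291) = √((-8 - 298) + 197291) = √(-306 + 197291) = √196985 ≈ 443.83)
-28237 - k = -28237 - √196985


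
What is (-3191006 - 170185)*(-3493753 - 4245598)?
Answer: 26013436927041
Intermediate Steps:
(-3191006 - 170185)*(-3493753 - 4245598) = -3361191*(-7739351) = 26013436927041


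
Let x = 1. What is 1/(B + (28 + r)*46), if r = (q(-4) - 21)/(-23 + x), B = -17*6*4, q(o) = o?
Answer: 11/10255 ≈ 0.0010726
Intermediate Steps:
B = -408 (B = -102*4 = -408)
r = 25/22 (r = (-4 - 21)/(-23 + 1) = -25/(-22) = -25*(-1/22) = 25/22 ≈ 1.1364)
1/(B + (28 + r)*46) = 1/(-408 + (28 + 25/22)*46) = 1/(-408 + (641/22)*46) = 1/(-408 + 14743/11) = 1/(10255/11) = 11/10255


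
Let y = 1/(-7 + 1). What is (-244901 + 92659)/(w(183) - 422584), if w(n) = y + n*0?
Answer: 913452/2535505 ≈ 0.36026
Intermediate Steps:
y = -⅙ (y = 1/(-6) = -⅙ ≈ -0.16667)
w(n) = -⅙ (w(n) = -⅙ + n*0 = -⅙ + 0 = -⅙)
(-244901 + 92659)/(w(183) - 422584) = (-244901 + 92659)/(-⅙ - 422584) = -152242/(-2535505/6) = -152242*(-6/2535505) = 913452/2535505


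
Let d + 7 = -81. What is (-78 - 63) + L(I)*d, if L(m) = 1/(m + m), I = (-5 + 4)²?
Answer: -185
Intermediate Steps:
I = 1 (I = (-1)² = 1)
L(m) = 1/(2*m)
d = -88 (d = -7 - 81 = -88)
(-78 - 63) + L(I)*d = (-78 - 63) + ((½)/1)*(-88) = -141 + ((½)*1)*(-88) = -141 + (½)*(-88) = -141 - 44 = -185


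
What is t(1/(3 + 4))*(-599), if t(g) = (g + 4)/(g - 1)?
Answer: 17371/6 ≈ 2895.2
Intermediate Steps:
t(g) = (4 + g)/(-1 + g)
t(1/(3 + 4))*(-599) = ((4 + 1/(3 + 4))/(-1 + 1/(3 + 4)))*(-599) = ((4 + 1/7)/(-1 + 1/7))*(-599) = ((4 + ⅐)/(-1 + ⅐))*(-599) = ((29/7)/(-6/7))*(-599) = -7/6*29/7*(-599) = -29/6*(-599) = 17371/6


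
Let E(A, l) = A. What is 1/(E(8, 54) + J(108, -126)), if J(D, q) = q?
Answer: -1/118 ≈ -0.0084746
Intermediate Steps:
1/(E(8, 54) + J(108, -126)) = 1/(8 - 126) = 1/(-118) = -1/118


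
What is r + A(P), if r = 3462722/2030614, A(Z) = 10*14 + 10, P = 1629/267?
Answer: 154027411/1015307 ≈ 151.71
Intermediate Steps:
P = 543/89 (P = 1629*(1/267) = 543/89 ≈ 6.1011)
A(Z) = 150 (A(Z) = 140 + 10 = 150)
r = 1731361/1015307 (r = 3462722*(1/2030614) = 1731361/1015307 ≈ 1.7053)
r + A(P) = 1731361/1015307 + 150 = 154027411/1015307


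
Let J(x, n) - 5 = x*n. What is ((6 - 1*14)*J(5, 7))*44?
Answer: -14080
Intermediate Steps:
J(x, n) = 5 + n*x (J(x, n) = 5 + x*n = 5 + n*x)
((6 - 1*14)*J(5, 7))*44 = ((6 - 1*14)*(5 + 7*5))*44 = ((6 - 14)*(5 + 35))*44 = -8*40*44 = -320*44 = -14080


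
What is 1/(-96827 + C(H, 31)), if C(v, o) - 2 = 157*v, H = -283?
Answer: -1/141256 ≈ -7.0793e-6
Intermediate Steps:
C(v, o) = 2 + 157*v
1/(-96827 + C(H, 31)) = 1/(-96827 + (2 + 157*(-283))) = 1/(-96827 + (2 - 44431)) = 1/(-96827 - 44429) = 1/(-141256) = -1/141256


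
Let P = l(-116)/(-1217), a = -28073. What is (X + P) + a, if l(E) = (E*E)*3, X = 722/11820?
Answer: -202152345853/7192470 ≈ -28106.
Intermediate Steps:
X = 361/5910 (X = 722*(1/11820) = 361/5910 ≈ 0.061083)
l(E) = 3*E**2 (l(E) = E**2*3 = 3*E**2)
P = -40368/1217 (P = (3*(-116)**2)/(-1217) = (3*13456)*(-1/1217) = 40368*(-1/1217) = -40368/1217 ≈ -33.170)
(X + P) + a = (361/5910 - 40368/1217) - 28073 = -238135543/7192470 - 28073 = -202152345853/7192470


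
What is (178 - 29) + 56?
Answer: 205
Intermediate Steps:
(178 - 29) + 56 = 149 + 56 = 205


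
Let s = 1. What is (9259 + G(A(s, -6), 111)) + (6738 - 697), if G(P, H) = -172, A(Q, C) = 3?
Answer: 15128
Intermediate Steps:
(9259 + G(A(s, -6), 111)) + (6738 - 697) = (9259 - 172) + (6738 - 697) = 9087 + 6041 = 15128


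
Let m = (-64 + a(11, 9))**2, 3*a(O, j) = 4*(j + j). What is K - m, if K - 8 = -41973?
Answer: -43565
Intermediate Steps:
a(O, j) = 8*j/3 (a(O, j) = (4*(j + j))/3 = (4*(2*j))/3 = (8*j)/3 = 8*j/3)
m = 1600 (m = (-64 + (8/3)*9)**2 = (-64 + 24)**2 = (-40)**2 = 1600)
K = -41965 (K = 8 - 41973 = -41965)
K - m = -41965 - 1*1600 = -41965 - 1600 = -43565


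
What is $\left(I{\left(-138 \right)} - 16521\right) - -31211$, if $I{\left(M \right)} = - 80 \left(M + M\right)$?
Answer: $36770$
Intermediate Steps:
$I{\left(M \right)} = - 160 M$ ($I{\left(M \right)} = - 80 \cdot 2 M = - 160 M$)
$\left(I{\left(-138 \right)} - 16521\right) - -31211 = \left(\left(-160\right) \left(-138\right) - 16521\right) - -31211 = \left(22080 - 16521\right) + 31211 = 5559 + 31211 = 36770$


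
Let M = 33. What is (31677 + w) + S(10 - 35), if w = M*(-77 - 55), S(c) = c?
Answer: 27296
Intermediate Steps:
w = -4356 (w = 33*(-77 - 55) = 33*(-132) = -4356)
(31677 + w) + S(10 - 35) = (31677 - 4356) + (10 - 35) = 27321 - 25 = 27296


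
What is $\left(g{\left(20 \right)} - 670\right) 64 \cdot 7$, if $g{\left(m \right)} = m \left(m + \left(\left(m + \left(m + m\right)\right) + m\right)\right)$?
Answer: $595840$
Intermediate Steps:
$g{\left(m \right)} = 5 m^{2}$ ($g{\left(m \right)} = m \left(m + \left(\left(m + 2 m\right) + m\right)\right) = m \left(m + \left(3 m + m\right)\right) = m \left(m + 4 m\right) = m 5 m = 5 m^{2}$)
$\left(g{\left(20 \right)} - 670\right) 64 \cdot 7 = \left(5 \cdot 20^{2} - 670\right) 64 \cdot 7 = \left(5 \cdot 400 - 670\right) 448 = \left(2000 - 670\right) 448 = 1330 \cdot 448 = 595840$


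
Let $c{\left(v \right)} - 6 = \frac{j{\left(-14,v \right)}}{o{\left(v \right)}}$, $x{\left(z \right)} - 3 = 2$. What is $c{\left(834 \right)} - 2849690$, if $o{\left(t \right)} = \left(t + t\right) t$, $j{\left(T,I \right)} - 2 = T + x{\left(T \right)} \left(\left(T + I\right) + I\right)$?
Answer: $- \frac{1982114800175}{695556} \approx -2.8497 \cdot 10^{6}$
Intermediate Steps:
$x{\left(z \right)} = 5$ ($x{\left(z \right)} = 3 + 2 = 5$)
$j{\left(T,I \right)} = 2 + 6 T + 10 I$ ($j{\left(T,I \right)} = 2 + \left(T + 5 \left(\left(T + I\right) + I\right)\right) = 2 + \left(T + 5 \left(\left(I + T\right) + I\right)\right) = 2 + \left(T + 5 \left(T + 2 I\right)\right) = 2 + \left(T + \left(5 T + 10 I\right)\right) = 2 + \left(6 T + 10 I\right) = 2 + 6 T + 10 I$)
$o{\left(t \right)} = 2 t^{2}$ ($o{\left(t \right)} = 2 t t = 2 t^{2}$)
$c{\left(v \right)} = 6 + \frac{-82 + 10 v}{2 v^{2}}$ ($c{\left(v \right)} = 6 + \frac{2 + 6 \left(-14\right) + 10 v}{2 v^{2}} = 6 + \left(2 - 84 + 10 v\right) \frac{1}{2 v^{2}} = 6 + \left(-82 + 10 v\right) \frac{1}{2 v^{2}} = 6 + \frac{-82 + 10 v}{2 v^{2}}$)
$c{\left(834 \right)} - 2849690 = \left(6 - \frac{41}{695556} + \frac{5}{834}\right) - 2849690 = \frac{4177465}{695556} - 2849690 = - \frac{1982114800175}{695556}$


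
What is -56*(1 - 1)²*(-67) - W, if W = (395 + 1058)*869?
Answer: -1262657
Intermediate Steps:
W = 1262657 (W = 1453*869 = 1262657)
-56*(1 - 1)²*(-67) - W = -56*(1 - 1)²*(-67) - 1*1262657 = -56*0²*(-67) - 1262657 = -56*0*(-67) - 1262657 = 0*(-67) - 1262657 = 0 - 1262657 = -1262657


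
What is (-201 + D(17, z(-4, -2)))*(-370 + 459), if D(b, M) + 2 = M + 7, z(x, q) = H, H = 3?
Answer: -17177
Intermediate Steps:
z(x, q) = 3
D(b, M) = 5 + M (D(b, M) = -2 + (M + 7) = -2 + (7 + M) = 5 + M)
(-201 + D(17, z(-4, -2)))*(-370 + 459) = (-201 + (5 + 3))*(-370 + 459) = (-201 + 8)*89 = -193*89 = -17177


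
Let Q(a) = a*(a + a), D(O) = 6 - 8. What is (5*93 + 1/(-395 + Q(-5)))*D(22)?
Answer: -320848/345 ≈ -929.99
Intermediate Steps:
D(O) = -2
Q(a) = 2*a**2 (Q(a) = a*(2*a) = 2*a**2)
(5*93 + 1/(-395 + Q(-5)))*D(22) = (5*93 + 1/(-395 + 2*(-5)**2))*(-2) = (465 + 1/(-395 + 2*25))*(-2) = (465 + 1/(-395 + 50))*(-2) = (465 + 1/(-345))*(-2) = (465 - 1/345)*(-2) = (160424/345)*(-2) = -320848/345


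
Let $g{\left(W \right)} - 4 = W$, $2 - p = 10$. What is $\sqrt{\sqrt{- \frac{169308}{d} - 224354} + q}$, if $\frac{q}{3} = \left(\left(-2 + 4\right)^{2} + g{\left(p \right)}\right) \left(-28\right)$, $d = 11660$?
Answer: $\frac{2915^{\frac{3}{4}} \sqrt[4]{654034237} \sqrt{i}}{2915} \approx 15.39 + 15.39 i$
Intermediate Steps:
$p = -8$ ($p = 2 - 10 = -8$)
$g{\left(W \right)} = 4 + W$
$q = 0$ ($q = 3 \left(\left(-2 + 4\right)^{2} + \left(4 - 8\right)\right) \left(-28\right) = 3 \left(2^{2} - 4\right) \left(-28\right) = 3 \left(4 - 4\right) \left(-28\right) = 3 \cdot 0 \left(-28\right) = 3 \cdot 0 = 0$)
$\sqrt{\sqrt{- \frac{169308}{d} - 224354} + q} = \sqrt{\sqrt{- \frac{169308}{11660} - 224354} + 0} = \sqrt{\sqrt{\left(-169308\right) \frac{1}{11660} - 224354} + 0} = \sqrt{\sqrt{- \frac{42327}{2915} - 224354} + 0} = \sqrt{\sqrt{- \frac{654034237}{2915}} + 0} = \sqrt{\frac{i \sqrt{1906509800855}}{2915} + 0} = \sqrt{\frac{i \sqrt{1906509800855}}{2915}} = \frac{2915^{\frac{3}{4}} \sqrt[4]{654034237} \sqrt{i}}{2915}$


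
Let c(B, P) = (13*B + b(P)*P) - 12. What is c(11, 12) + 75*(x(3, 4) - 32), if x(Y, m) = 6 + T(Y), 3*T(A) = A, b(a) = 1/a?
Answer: -1743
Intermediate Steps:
T(A) = A/3
x(Y, m) = 6 + Y/3
c(B, P) = -11 + 13*B (c(B, P) = (13*B + P/P) - 12 = (13*B + 1) - 12 = (1 + 13*B) - 12 = -11 + 13*B)
c(11, 12) + 75*(x(3, 4) - 32) = (-11 + 13*11) + 75*((6 + (⅓)*3) - 32) = (-11 + 143) + 75*((6 + 1) - 32) = 132 + 75*(7 - 32) = 132 + 75*(-25) = 132 - 1875 = -1743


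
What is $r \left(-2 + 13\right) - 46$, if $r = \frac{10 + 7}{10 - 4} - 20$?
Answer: $- \frac{1409}{6} \approx -234.83$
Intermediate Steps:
$r = - \frac{103}{6}$ ($r = \frac{17}{6} - 20 = - \frac{103}{6} \approx -17.167$)
$r \left(-2 + 13\right) - 46 = - \frac{103 \left(-2 + 13\right)}{6} - 46 = \left(- \frac{103}{6}\right) 11 - 46 = - \frac{1133}{6} - 46 = - \frac{1409}{6}$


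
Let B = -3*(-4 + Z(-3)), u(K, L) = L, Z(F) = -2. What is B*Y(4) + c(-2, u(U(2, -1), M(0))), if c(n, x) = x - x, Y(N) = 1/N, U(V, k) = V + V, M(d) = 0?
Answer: 9/2 ≈ 4.5000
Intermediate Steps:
U(V, k) = 2*V
c(n, x) = 0
B = 18 (B = -3*(-4 - 2) = -3*(-6) = 18)
B*Y(4) + c(-2, u(U(2, -1), M(0))) = 18/4 + 0 = 18*(¼) + 0 = 9/2 + 0 = 9/2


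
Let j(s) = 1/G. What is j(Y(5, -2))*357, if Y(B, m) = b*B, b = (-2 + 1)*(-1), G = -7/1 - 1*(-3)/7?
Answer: -2499/46 ≈ -54.326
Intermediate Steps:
G = -46/7 (G = -7*1 + 3*(1/7) = -7 + 3/7 = -46/7 ≈ -6.5714)
b = 1 (b = -1*(-1) = 1)
Y(B, m) = B (Y(B, m) = 1*B = B)
j(s) = -7/46 (j(s) = 1/(-46/7) = -7/46)
j(Y(5, -2))*357 = -7/46*357 = -2499/46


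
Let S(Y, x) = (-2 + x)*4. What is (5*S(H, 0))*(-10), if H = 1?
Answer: 400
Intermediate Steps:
S(Y, x) = -8 + 4*x
(5*S(H, 0))*(-10) = (5*(-8 + 4*0))*(-10) = (5*(-8 + 0))*(-10) = (5*(-8))*(-10) = -40*(-10) = 400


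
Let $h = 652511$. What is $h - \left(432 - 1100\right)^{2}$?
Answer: $206287$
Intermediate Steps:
$h - \left(432 - 1100\right)^{2} = 652511 - \left(432 - 1100\right)^{2} = 652511 - \left(-668\right)^{2} = 652511 - 446224 = 206287$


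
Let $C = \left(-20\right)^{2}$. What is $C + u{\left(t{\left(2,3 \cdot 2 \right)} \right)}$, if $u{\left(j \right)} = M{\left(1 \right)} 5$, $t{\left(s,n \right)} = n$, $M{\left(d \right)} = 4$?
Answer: $420$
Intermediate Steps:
$u{\left(j \right)} = 20$ ($u{\left(j \right)} = 4 \cdot 5 = 20$)
$C = 400$
$C + u{\left(t{\left(2,3 \cdot 2 \right)} \right)} = 400 + 20 = 420$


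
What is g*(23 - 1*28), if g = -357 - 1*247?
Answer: 3020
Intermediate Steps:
g = -604 (g = -357 - 247 = -604)
g*(23 - 1*28) = -604*(23 - 1*28) = -604*(23 - 28) = -604*(-5) = 3020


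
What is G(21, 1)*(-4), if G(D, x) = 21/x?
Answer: -84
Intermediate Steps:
G(21, 1)*(-4) = (21/1)*(-4) = (21*1)*(-4) = 21*(-4) = -84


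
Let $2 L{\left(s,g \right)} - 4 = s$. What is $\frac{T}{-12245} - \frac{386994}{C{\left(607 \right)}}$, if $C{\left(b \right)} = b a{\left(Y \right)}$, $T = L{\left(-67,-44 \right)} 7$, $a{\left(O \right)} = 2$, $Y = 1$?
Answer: $- \frac{4738473843}{14865430} \approx -318.76$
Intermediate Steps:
$L{\left(s,g \right)} = 2 + \frac{s}{2}$
$T = - \frac{441}{2}$ ($T = \left(2 + \frac{1}{2} \left(-67\right)\right) 7 = \left(2 - \frac{67}{2}\right) 7 = \left(- \frac{63}{2}\right) 7 = - \frac{441}{2} \approx -220.5$)
$C{\left(b \right)} = 2 b$ ($C{\left(b \right)} = b 2 = 2 b$)
$\frac{T}{-12245} - \frac{386994}{C{\left(607 \right)}} = - \frac{441}{2 \left(-12245\right)} - \frac{386994}{2 \cdot 607} = \left(- \frac{441}{2}\right) \left(- \frac{1}{12245}\right) - \frac{386994}{1214} = \frac{441}{24490} - \frac{193497}{607} = - \frac{4738473843}{14865430}$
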